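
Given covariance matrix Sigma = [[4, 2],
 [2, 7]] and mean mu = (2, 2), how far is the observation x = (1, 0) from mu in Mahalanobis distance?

Step 1 — centre the observation: (x - mu) = (-1, -2).

Step 2 — invert Sigma. det(Sigma) = 4·7 - (2)² = 24.
  Sigma^{-1} = (1/det) · [[d, -b], [-b, a]] = [[0.2917, -0.0833],
 [-0.0833, 0.1667]].

Step 3 — form the quadratic (x - mu)^T · Sigma^{-1} · (x - mu):
  Sigma^{-1} · (x - mu) = (-0.125, -0.25).
  (x - mu)^T · [Sigma^{-1} · (x - mu)] = (-1)·(-0.125) + (-2)·(-0.25) = 0.625.

Step 4 — take square root: d = √(0.625) ≈ 0.7906.

d(x, mu) = √(0.625) ≈ 0.7906


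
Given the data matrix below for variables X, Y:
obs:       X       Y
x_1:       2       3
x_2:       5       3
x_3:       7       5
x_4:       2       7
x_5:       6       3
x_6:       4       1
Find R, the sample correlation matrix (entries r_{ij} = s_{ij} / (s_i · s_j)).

Step 1 — column means:
  mean(X) = (2 + 5 + 7 + 2 + 6 + 4) / 6 = 26/6 = 4.3333
  mean(Y) = (3 + 3 + 5 + 7 + 3 + 1) / 6 = 22/6 = 3.6667

Step 2 — sample variances and covariances s[i,j] = (1/(n-1)) · Σ_k (x_{k,i} - mean_i) · (x_{k,j} - mean_j), with n-1 = 5:
  s[X,X] = ((-2.3333)·(-2.3333) + (0.6667)·(0.6667) + (2.6667)·(2.6667) + (-2.3333)·(-2.3333) + (1.6667)·(1.6667) + (-0.3333)·(-0.3333)) / 5 = 21.3333/5 = 4.2667
  s[X,Y] = ((-2.3333)·(-0.6667) + (0.6667)·(-0.6667) + (2.6667)·(1.3333) + (-2.3333)·(3.3333) + (1.6667)·(-0.6667) + (-0.3333)·(-2.6667)) / 5 = -3.3333/5 = -0.6667
  s[Y,Y] = ((-0.6667)·(-0.6667) + (-0.6667)·(-0.6667) + (1.3333)·(1.3333) + (3.3333)·(3.3333) + (-0.6667)·(-0.6667) + (-2.6667)·(-2.6667)) / 5 = 21.3333/5 = 4.2667
  Sample standard deviations s_i = √(s[i,i]):
  s(X) = √(4.2667) = 2.0656
  s(Y) = √(4.2667) = 2.0656

Step 3 — r_{ij} = s_{ij} / (s_i · s_j):
  r[X,X] = 1 (diagonal).
  r[X,Y] = -0.6667 / (2.0656 · 2.0656) = -0.6667 / 4.2667 = -0.1563
  r[Y,Y] = 1 (diagonal).

R is symmetric with unit diagonal. Assembling:

R = [[1, -0.1563],
 [-0.1563, 1]]


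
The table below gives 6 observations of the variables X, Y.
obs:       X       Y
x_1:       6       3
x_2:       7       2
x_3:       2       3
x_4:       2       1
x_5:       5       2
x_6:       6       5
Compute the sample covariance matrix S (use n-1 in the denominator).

Step 1 — column means:
  mean(X) = (6 + 7 + 2 + 2 + 5 + 6) / 6 = 28/6 = 4.6667
  mean(Y) = (3 + 2 + 3 + 1 + 2 + 5) / 6 = 16/6 = 2.6667

Step 2 — sample covariance S[i,j] = (1/(n-1)) · Σ_k (x_{k,i} - mean_i) · (x_{k,j} - mean_j), with n-1 = 5.
  S[X,X] = ((1.3333)·(1.3333) + (2.3333)·(2.3333) + (-2.6667)·(-2.6667) + (-2.6667)·(-2.6667) + (0.3333)·(0.3333) + (1.3333)·(1.3333)) / 5 = 23.3333/5 = 4.6667
  S[X,Y] = ((1.3333)·(0.3333) + (2.3333)·(-0.6667) + (-2.6667)·(0.3333) + (-2.6667)·(-1.6667) + (0.3333)·(-0.6667) + (1.3333)·(2.3333)) / 5 = 5.3333/5 = 1.0667
  S[Y,Y] = ((0.3333)·(0.3333) + (-0.6667)·(-0.6667) + (0.3333)·(0.3333) + (-1.6667)·(-1.6667) + (-0.6667)·(-0.6667) + (2.3333)·(2.3333)) / 5 = 9.3333/5 = 1.8667

S is symmetric (S[j,i] = S[i,j]). Assembling:

S = [[4.6667, 1.0667],
 [1.0667, 1.8667]]


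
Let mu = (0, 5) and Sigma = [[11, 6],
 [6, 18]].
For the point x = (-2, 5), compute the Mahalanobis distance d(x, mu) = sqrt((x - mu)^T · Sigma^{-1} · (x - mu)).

Step 1 — centre the observation: (x - mu) = (-2, 0).

Step 2 — invert Sigma. det(Sigma) = 11·18 - (6)² = 162.
  Sigma^{-1} = (1/det) · [[d, -b], [-b, a]] = [[0.1111, -0.037],
 [-0.037, 0.0679]].

Step 3 — form the quadratic (x - mu)^T · Sigma^{-1} · (x - mu):
  Sigma^{-1} · (x - mu) = (-0.2222, 0.0741).
  (x - mu)^T · [Sigma^{-1} · (x - mu)] = (-2)·(-0.2222) + (0)·(0.0741) = 0.4444.

Step 4 — take square root: d = √(0.4444) ≈ 0.6667.

d(x, mu) = √(0.4444) ≈ 0.6667


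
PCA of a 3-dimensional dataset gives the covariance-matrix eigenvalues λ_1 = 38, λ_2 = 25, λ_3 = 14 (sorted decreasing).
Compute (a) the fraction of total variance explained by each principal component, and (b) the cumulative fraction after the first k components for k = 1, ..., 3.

Step 1 — total variance = trace(Sigma) = Σ λ_i = 38 + 25 + 14 = 77.

Step 2 — fraction explained by component i = λ_i / Σ λ:
  PC1: 38/77 = 0.4935
  PC2: 25/77 = 0.3247
  PC3: 14/77 = 0.1818

Step 3 — cumulative fraction after k components = (λ_1 + ... + λ_k) / Σ λ:
  k = 1: 38/77 = 0.4935
  k = 2: (38 + 25)/77 = 63/77 = 0.8182
  k = 3: (38 + 25 + 14)/77 = 77/77 = 1

Summary (fraction, with percent):

explained: PC1 0.4935 (49.35%), PC2 0.3247 (32.47%), PC3 0.1818 (18.18%);  cumulative: 0.4935, 0.8182, 1


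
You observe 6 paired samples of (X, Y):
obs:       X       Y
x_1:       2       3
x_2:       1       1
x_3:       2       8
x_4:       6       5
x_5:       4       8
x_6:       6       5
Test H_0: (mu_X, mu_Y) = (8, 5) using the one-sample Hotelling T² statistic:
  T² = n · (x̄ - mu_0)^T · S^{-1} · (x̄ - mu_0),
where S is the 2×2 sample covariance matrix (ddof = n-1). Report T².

Step 1 — sample mean vector:
  mean(X) = (2 + 1 + 2 + 6 + 4 + 6) / 6 = 21/6 = 3.5
  mean(Y) = (3 + 1 + 8 + 5 + 8 + 5) / 6 = 30/6 = 5
  x̄ = (3.5, 5),  deviation x̄ - mu_0 = (3.5, 5) - (8, 5) = (-4.5, 0).

Step 2 — sample covariance matrix, S[i,j] = (1/(n-1)) · Σ_k (x_{k,i} - mean_i) · (x_{k,j} - mean_j), divisor n-1 = 5:
  S[X,X] = ((-1.5)·(-1.5) + (-2.5)·(-2.5) + (-1.5)·(-1.5) + (2.5)·(2.5) + (0.5)·(0.5) + (2.5)·(2.5)) / 5 = 23.5/5 = 4.7
  S[X,Y] = ((-1.5)·(-2) + (-2.5)·(-4) + (-1.5)·(3) + (2.5)·(0) + (0.5)·(3) + (2.5)·(0)) / 5 = 10/5 = 2
  S[Y,Y] = ((-2)·(-2) + (-4)·(-4) + (3)·(3) + (0)·(0) + (3)·(3) + (0)·(0)) / 5 = 38/5 = 7.6
  S = [[4.7, 2],
 [2, 7.6]].

Step 3 — invert S. det(S) = 4.7·7.6 - (2)² = 31.72.
  S^{-1} = (1/det) · [[d, -b], [-b, a]] = [[0.2396, -0.0631],
 [-0.0631, 0.1482]].

Step 4 — quadratic form (x̄ - mu_0)^T · S^{-1} · (x̄ - mu_0):
  S^{-1} · (x̄ - mu_0) = (-1.0782, 0.2837),
  (x̄ - mu_0)^T · [...] = (-4.5)·(-1.0782) + (0)·(0.2837) = 4.8518.

Step 5 — scale by n: T² = 6 · 4.8518 = 29.111.

T² ≈ 29.111


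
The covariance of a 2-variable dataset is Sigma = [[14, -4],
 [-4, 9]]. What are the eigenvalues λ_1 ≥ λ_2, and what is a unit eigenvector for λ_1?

Step 1 — characteristic polynomial of 2×2 Sigma:
  det(Sigma - λI) = λ² - trace · λ + det = 0.
  trace = 14 + 9 = 23, det = 14·9 - (-4)² = 110.
Step 2 — discriminant:
  Δ = trace² - 4·det = 529 - 440 = 89.
Step 3 — eigenvalues:
  λ = (trace ± √Δ)/2 = (23 ± 9.434)/2,
  λ_1 = 16.217,  λ_2 = 6.783.

Step 4 — unit eigenvector for λ_1: solve (Sigma - λ_1 I)v = 0. First row:
  (14 - 16.217)·v_x + (-4)·v_y = 0, i.e. (-2.217)·v_x + (-4)·v_y = 0,
  so v ∝ (b, λ_1 - a) = (-4, 2.217); multiply by -1 so the first entry is positive: u = (4, -2.217).
  ||u|| = √((4)² + (-2.217)²) = √(20.915) ≈ 4.5733,
  v_1 = u/||u|| ≈ (0.8746, -0.4848) (||v_1|| = 1).

λ_1 = 16.217,  λ_2 = 6.783;  v_1 ≈ (0.8746, -0.4848)


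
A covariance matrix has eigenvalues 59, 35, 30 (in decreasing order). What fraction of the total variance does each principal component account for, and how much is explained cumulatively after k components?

Step 1 — total variance = trace(Sigma) = Σ λ_i = 59 + 35 + 30 = 124.

Step 2 — fraction explained by component i = λ_i / Σ λ:
  PC1: 59/124 = 0.4758
  PC2: 35/124 = 0.2823
  PC3: 30/124 = 0.2419

Step 3 — cumulative fraction after k components = (λ_1 + ... + λ_k) / Σ λ:
  k = 1: 59/124 = 0.4758
  k = 2: (59 + 35)/124 = 94/124 = 0.7581
  k = 3: (59 + 35 + 30)/124 = 124/124 = 1

Summary (fraction, with percent):

explained: PC1 0.4758 (47.58%), PC2 0.2823 (28.23%), PC3 0.2419 (24.19%);  cumulative: 0.4758, 0.7581, 1


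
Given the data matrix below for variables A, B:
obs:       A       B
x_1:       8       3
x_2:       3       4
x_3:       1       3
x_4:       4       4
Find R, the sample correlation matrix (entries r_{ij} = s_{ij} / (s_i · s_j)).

Step 1 — column means:
  mean(A) = (8 + 3 + 1 + 4) / 4 = 16/4 = 4
  mean(B) = (3 + 4 + 3 + 4) / 4 = 14/4 = 3.5

Step 2 — sample variances and covariances s[i,j] = (1/(n-1)) · Σ_k (x_{k,i} - mean_i) · (x_{k,j} - mean_j), with n-1 = 3:
  s[A,A] = ((4)·(4) + (-1)·(-1) + (-3)·(-3) + (0)·(0)) / 3 = 26/3 = 8.6667
  s[A,B] = ((4)·(-0.5) + (-1)·(0.5) + (-3)·(-0.5) + (0)·(0.5)) / 3 = -1/3 = -0.3333
  s[B,B] = ((-0.5)·(-0.5) + (0.5)·(0.5) + (-0.5)·(-0.5) + (0.5)·(0.5)) / 3 = 1/3 = 0.3333
  Sample standard deviations s_i = √(s[i,i]):
  s(A) = √(8.6667) = 2.9439
  s(B) = √(0.3333) = 0.5774

Step 3 — r_{ij} = s_{ij} / (s_i · s_j):
  r[A,A] = 1 (diagonal).
  r[A,B] = -0.3333 / (2.9439 · 0.5774) = -0.3333 / 1.6997 = -0.1961
  r[B,B] = 1 (diagonal).

R is symmetric with unit diagonal. Assembling:

R = [[1, -0.1961],
 [-0.1961, 1]]


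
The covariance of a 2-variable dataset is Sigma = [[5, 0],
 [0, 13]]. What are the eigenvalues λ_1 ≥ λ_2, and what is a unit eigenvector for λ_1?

Step 1 — characteristic polynomial of 2×2 Sigma:
  det(Sigma - λI) = λ² - trace · λ + det = 0.
  trace = 5 + 13 = 18, det = 5·13 - (0)² = 65.
Step 2 — discriminant:
  Δ = trace² - 4·det = 324 - 260 = 64.
Step 3 — eigenvalues:
  λ = (trace ± √Δ)/2 = (18 ± 8)/2,
  λ_1 = 13,  λ_2 = 5.

Step 4 — unit eigenvector for λ_1: Sigma is diagonal, so its eigenvectors are the coordinate axes. λ_1 = 13 is the diagonal entry on the second coordinate axis, hence
  v_1 = (0, 1) (||v_1|| = 1).

λ_1 = 13,  λ_2 = 5;  v_1 ≈ (0, 1)


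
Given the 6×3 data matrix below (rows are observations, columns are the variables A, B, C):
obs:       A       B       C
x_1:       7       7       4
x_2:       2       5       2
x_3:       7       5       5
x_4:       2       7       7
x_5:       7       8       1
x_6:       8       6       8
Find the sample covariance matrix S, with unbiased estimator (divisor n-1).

Step 1 — column means:
  mean(A) = (7 + 2 + 7 + 2 + 7 + 8) / 6 = 33/6 = 5.5
  mean(B) = (7 + 5 + 5 + 7 + 8 + 6) / 6 = 38/6 = 6.3333
  mean(C) = (4 + 2 + 5 + 7 + 1 + 8) / 6 = 27/6 = 4.5

Step 2 — sample covariance S[i,j] = (1/(n-1)) · Σ_k (x_{k,i} - mean_i) · (x_{k,j} - mean_j), with n-1 = 5.
  S[A,A] = ((1.5)·(1.5) + (-3.5)·(-3.5) + (1.5)·(1.5) + (-3.5)·(-3.5) + (1.5)·(1.5) + (2.5)·(2.5)) / 5 = 37.5/5 = 7.5
  S[A,B] = ((1.5)·(0.6667) + (-3.5)·(-1.3333) + (1.5)·(-1.3333) + (-3.5)·(0.6667) + (1.5)·(1.6667) + (2.5)·(-0.3333)) / 5 = 3/5 = 0.6
  S[A,C] = ((1.5)·(-0.5) + (-3.5)·(-2.5) + (1.5)·(0.5) + (-3.5)·(2.5) + (1.5)·(-3.5) + (2.5)·(3.5)) / 5 = 3.5/5 = 0.7
  S[B,B] = ((0.6667)·(0.6667) + (-1.3333)·(-1.3333) + (-1.3333)·(-1.3333) + (0.6667)·(0.6667) + (1.6667)·(1.6667) + (-0.3333)·(-0.3333)) / 5 = 7.3333/5 = 1.4667
  S[B,C] = ((0.6667)·(-0.5) + (-1.3333)·(-2.5) + (-1.3333)·(0.5) + (0.6667)·(2.5) + (1.6667)·(-3.5) + (-0.3333)·(3.5)) / 5 = -3/5 = -0.6
  S[C,C] = ((-0.5)·(-0.5) + (-2.5)·(-2.5) + (0.5)·(0.5) + (2.5)·(2.5) + (-3.5)·(-3.5) + (3.5)·(3.5)) / 5 = 37.5/5 = 7.5

S is symmetric (S[j,i] = S[i,j]). Assembling:

S = [[7.5, 0.6, 0.7],
 [0.6, 1.4667, -0.6],
 [0.7, -0.6, 7.5]]


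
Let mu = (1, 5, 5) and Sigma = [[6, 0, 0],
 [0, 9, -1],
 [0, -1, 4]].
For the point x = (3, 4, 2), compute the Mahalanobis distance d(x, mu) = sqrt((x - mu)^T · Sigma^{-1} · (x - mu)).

Step 1 — centre the observation: (x - mu) = (2, -1, -3).

Step 2 — invert Sigma (cofactor / det for 3×3, or solve directly):
  Sigma^{-1} = [[0.1667, 0, 0],
 [0, 0.1143, 0.0286],
 [0, 0.0286, 0.2571]].

Step 3 — form the quadratic (x - mu)^T · Sigma^{-1} · (x - mu):
  Sigma^{-1} · (x - mu) = (0.3333, -0.2, -0.8).
  (x - mu)^T · [Sigma^{-1} · (x - mu)] = (2)·(0.3333) + (-1)·(-0.2) + (-3)·(-0.8) = 3.2667.

Step 4 — take square root: d = √(3.2667) ≈ 1.8074.

d(x, mu) = √(3.2667) ≈ 1.8074


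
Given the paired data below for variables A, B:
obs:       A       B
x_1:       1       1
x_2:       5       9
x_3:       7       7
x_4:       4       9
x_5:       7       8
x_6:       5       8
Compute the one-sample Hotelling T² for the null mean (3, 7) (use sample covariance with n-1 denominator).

Step 1 — sample mean vector:
  mean(A) = (1 + 5 + 7 + 4 + 7 + 5) / 6 = 29/6 = 4.8333
  mean(B) = (1 + 9 + 7 + 9 + 8 + 8) / 6 = 42/6 = 7
  x̄ = (4.8333, 7),  deviation x̄ - mu_0 = (4.8333, 7) - (3, 7) = (1.8333, 0).

Step 2 — sample covariance matrix, S[i,j] = (1/(n-1)) · Σ_k (x_{k,i} - mean_i) · (x_{k,j} - mean_j), divisor n-1 = 5:
  S[A,A] = ((-3.8333)·(-3.8333) + (0.1667)·(0.1667) + (2.1667)·(2.1667) + (-0.8333)·(-0.8333) + (2.1667)·(2.1667) + (0.1667)·(0.1667)) / 5 = 24.8333/5 = 4.9667
  S[A,B] = ((-3.8333)·(-6) + (0.1667)·(2) + (2.1667)·(0) + (-0.8333)·(2) + (2.1667)·(1) + (0.1667)·(1)) / 5 = 24/5 = 4.8
  S[B,B] = ((-6)·(-6) + (2)·(2) + (0)·(0) + (2)·(2) + (1)·(1) + (1)·(1)) / 5 = 46/5 = 9.2
  S = [[4.9667, 4.8],
 [4.8, 9.2]].

Step 3 — invert S. det(S) = 4.9667·9.2 - (4.8)² = 22.6533.
  S^{-1} = (1/det) · [[d, -b], [-b, a]] = [[0.4061, -0.2119],
 [-0.2119, 0.2192]].

Step 4 — quadratic form (x̄ - mu_0)^T · S^{-1} · (x̄ - mu_0):
  S^{-1} · (x̄ - mu_0) = (0.7446, -0.3885),
  (x̄ - mu_0)^T · [...] = (1.8333)·(0.7446) + (0)·(-0.3885) = 1.365.

Step 5 — scale by n: T² = 6 · 1.365 = 8.1901.

T² ≈ 8.1901


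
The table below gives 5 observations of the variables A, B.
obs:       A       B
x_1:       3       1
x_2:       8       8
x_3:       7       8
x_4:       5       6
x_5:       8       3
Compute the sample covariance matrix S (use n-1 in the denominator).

Step 1 — column means:
  mean(A) = (3 + 8 + 7 + 5 + 8) / 5 = 31/5 = 6.2
  mean(B) = (1 + 8 + 8 + 6 + 3) / 5 = 26/5 = 5.2

Step 2 — sample covariance S[i,j] = (1/(n-1)) · Σ_k (x_{k,i} - mean_i) · (x_{k,j} - mean_j), with n-1 = 4.
  S[A,A] = ((-3.2)·(-3.2) + (1.8)·(1.8) + (0.8)·(0.8) + (-1.2)·(-1.2) + (1.8)·(1.8)) / 4 = 18.8/4 = 4.7
  S[A,B] = ((-3.2)·(-4.2) + (1.8)·(2.8) + (0.8)·(2.8) + (-1.2)·(0.8) + (1.8)·(-2.2)) / 4 = 15.8/4 = 3.95
  S[B,B] = ((-4.2)·(-4.2) + (2.8)·(2.8) + (2.8)·(2.8) + (0.8)·(0.8) + (-2.2)·(-2.2)) / 4 = 38.8/4 = 9.7

S is symmetric (S[j,i] = S[i,j]). Assembling:

S = [[4.7, 3.95],
 [3.95, 9.7]]


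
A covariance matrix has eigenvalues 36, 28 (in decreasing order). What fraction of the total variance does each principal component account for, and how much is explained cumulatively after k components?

Step 1 — total variance = trace(Sigma) = Σ λ_i = 36 + 28 = 64.

Step 2 — fraction explained by component i = λ_i / Σ λ:
  PC1: 36/64 = 0.5625
  PC2: 28/64 = 0.4375

Step 3 — cumulative fraction after k components = (λ_1 + ... + λ_k) / Σ λ:
  k = 1: 36/64 = 0.5625
  k = 2: (36 + 28)/64 = 64/64 = 1

Summary (fraction, with percent):

explained: PC1 0.5625 (56.25%), PC2 0.4375 (43.75%);  cumulative: 0.5625, 1


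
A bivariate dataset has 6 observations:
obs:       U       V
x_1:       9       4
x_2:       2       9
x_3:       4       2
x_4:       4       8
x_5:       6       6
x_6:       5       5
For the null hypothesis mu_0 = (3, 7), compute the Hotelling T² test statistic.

Step 1 — sample mean vector:
  mean(U) = (9 + 2 + 4 + 4 + 6 + 5) / 6 = 30/6 = 5
  mean(V) = (4 + 9 + 2 + 8 + 6 + 5) / 6 = 34/6 = 5.6667
  x̄ = (5, 5.6667),  deviation x̄ - mu_0 = (5, 5.6667) - (3, 7) = (2, -1.3333).

Step 2 — sample covariance matrix, S[i,j] = (1/(n-1)) · Σ_k (x_{k,i} - mean_i) · (x_{k,j} - mean_j), divisor n-1 = 5:
  S[U,U] = ((4)·(4) + (-3)·(-3) + (-1)·(-1) + (-1)·(-1) + (1)·(1) + (0)·(0)) / 5 = 28/5 = 5.6
  S[U,V] = ((4)·(-1.6667) + (-3)·(3.3333) + (-1)·(-3.6667) + (-1)·(2.3333) + (1)·(0.3333) + (0)·(-0.6667)) / 5 = -15/5 = -3
  S[V,V] = ((-1.6667)·(-1.6667) + (3.3333)·(3.3333) + (-3.6667)·(-3.6667) + (2.3333)·(2.3333) + (0.3333)·(0.3333) + (-0.6667)·(-0.6667)) / 5 = 33.3333/5 = 6.6667
  S = [[5.6, -3],
 [-3, 6.6667]].

Step 3 — invert S. det(S) = 5.6·6.6667 - (-3)² = 28.3333.
  S^{-1} = (1/det) · [[d, -b], [-b, a]] = [[0.2353, 0.1059],
 [0.1059, 0.1976]].

Step 4 — quadratic form (x̄ - mu_0)^T · S^{-1} · (x̄ - mu_0):
  S^{-1} · (x̄ - mu_0) = (0.3294, -0.0518),
  (x̄ - mu_0)^T · [...] = (2)·(0.3294) + (-1.3333)·(-0.0518) = 0.7278.

Step 5 — scale by n: T² = 6 · 0.7278 = 4.3671.

T² ≈ 4.3671


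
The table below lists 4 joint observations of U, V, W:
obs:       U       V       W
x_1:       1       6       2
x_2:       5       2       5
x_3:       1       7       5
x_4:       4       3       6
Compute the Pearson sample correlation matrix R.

Step 1 — column means:
  mean(U) = (1 + 5 + 1 + 4) / 4 = 11/4 = 2.75
  mean(V) = (6 + 2 + 7 + 3) / 4 = 18/4 = 4.5
  mean(W) = (2 + 5 + 5 + 6) / 4 = 18/4 = 4.5

Step 2 — sample variances and covariances s[i,j] = (1/(n-1)) · Σ_k (x_{k,i} - mean_i) · (x_{k,j} - mean_j), with n-1 = 3:
  s[U,U] = ((-1.75)·(-1.75) + (2.25)·(2.25) + (-1.75)·(-1.75) + (1.25)·(1.25)) / 3 = 12.75/3 = 4.25
  s[U,V] = ((-1.75)·(1.5) + (2.25)·(-2.5) + (-1.75)·(2.5) + (1.25)·(-1.5)) / 3 = -14.5/3 = -4.8333
  s[U,W] = ((-1.75)·(-2.5) + (2.25)·(0.5) + (-1.75)·(0.5) + (1.25)·(1.5)) / 3 = 6.5/3 = 2.1667
  s[V,V] = ((1.5)·(1.5) + (-2.5)·(-2.5) + (2.5)·(2.5) + (-1.5)·(-1.5)) / 3 = 17/3 = 5.6667
  s[V,W] = ((1.5)·(-2.5) + (-2.5)·(0.5) + (2.5)·(0.5) + (-1.5)·(1.5)) / 3 = -6/3 = -2
  s[W,W] = ((-2.5)·(-2.5) + (0.5)·(0.5) + (0.5)·(0.5) + (1.5)·(1.5)) / 3 = 9/3 = 3
  Sample standard deviations s_i = √(s[i,i]):
  s(U) = √(4.25) = 2.0616
  s(V) = √(5.6667) = 2.3805
  s(W) = √(3) = 1.7321

Step 3 — r_{ij} = s_{ij} / (s_i · s_j):
  r[U,U] = 1 (diagonal).
  r[U,V] = -4.8333 / (2.0616 · 2.3805) = -4.8333 / 4.9075 = -0.9849
  r[U,W] = 2.1667 / (2.0616 · 1.7321) = 2.1667 / 3.5707 = 0.6068
  r[V,V] = 1 (diagonal).
  r[V,W] = -2 / (2.3805 · 1.7321) = -2 / 4.1231 = -0.4851
  r[W,W] = 1 (diagonal).

R is symmetric with unit diagonal. Assembling:

R = [[1, -0.9849, 0.6068],
 [-0.9849, 1, -0.4851],
 [0.6068, -0.4851, 1]]


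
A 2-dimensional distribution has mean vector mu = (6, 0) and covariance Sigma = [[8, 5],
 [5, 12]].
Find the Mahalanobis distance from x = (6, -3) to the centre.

Step 1 — centre the observation: (x - mu) = (0, -3).

Step 2 — invert Sigma. det(Sigma) = 8·12 - (5)² = 71.
  Sigma^{-1} = (1/det) · [[d, -b], [-b, a]] = [[0.169, -0.0704],
 [-0.0704, 0.1127]].

Step 3 — form the quadratic (x - mu)^T · Sigma^{-1} · (x - mu):
  Sigma^{-1} · (x - mu) = (0.2113, -0.338).
  (x - mu)^T · [Sigma^{-1} · (x - mu)] = (0)·(0.2113) + (-3)·(-0.338) = 1.0141.

Step 4 — take square root: d = √(1.0141) ≈ 1.007.

d(x, mu) = √(1.0141) ≈ 1.007


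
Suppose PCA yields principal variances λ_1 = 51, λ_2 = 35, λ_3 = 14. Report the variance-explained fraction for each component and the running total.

Step 1 — total variance = trace(Sigma) = Σ λ_i = 51 + 35 + 14 = 100.

Step 2 — fraction explained by component i = λ_i / Σ λ:
  PC1: 51/100 = 0.51
  PC2: 35/100 = 0.35
  PC3: 14/100 = 0.14

Step 3 — cumulative fraction after k components = (λ_1 + ... + λ_k) / Σ λ:
  k = 1: 51/100 = 0.51
  k = 2: (51 + 35)/100 = 86/100 = 0.86
  k = 3: (51 + 35 + 14)/100 = 100/100 = 1

Summary (fraction, with percent):

explained: PC1 0.51 (51%), PC2 0.35 (35%), PC3 0.14 (14%);  cumulative: 0.51, 0.86, 1


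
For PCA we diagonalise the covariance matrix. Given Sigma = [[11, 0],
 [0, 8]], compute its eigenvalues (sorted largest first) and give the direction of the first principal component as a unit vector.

Step 1 — characteristic polynomial of 2×2 Sigma:
  det(Sigma - λI) = λ² - trace · λ + det = 0.
  trace = 11 + 8 = 19, det = 11·8 - (0)² = 88.
Step 2 — discriminant:
  Δ = trace² - 4·det = 361 - 352 = 9.
Step 3 — eigenvalues:
  λ = (trace ± √Δ)/2 = (19 ± 3)/2,
  λ_1 = 11,  λ_2 = 8.

Step 4 — unit eigenvector for λ_1: Sigma is diagonal, so its eigenvectors are the coordinate axes. λ_1 = 11 is the diagonal entry on the first coordinate axis, hence
  v_1 = (1, 0) (||v_1|| = 1).

λ_1 = 11,  λ_2 = 8;  v_1 ≈ (1, 0)


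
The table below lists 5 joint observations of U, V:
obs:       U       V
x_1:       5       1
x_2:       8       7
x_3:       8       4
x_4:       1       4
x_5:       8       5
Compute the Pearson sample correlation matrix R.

Step 1 — column means:
  mean(U) = (5 + 8 + 8 + 1 + 8) / 5 = 30/5 = 6
  mean(V) = (1 + 7 + 4 + 4 + 5) / 5 = 21/5 = 4.2

Step 2 — sample variances and covariances s[i,j] = (1/(n-1)) · Σ_k (x_{k,i} - mean_i) · (x_{k,j} - mean_j), with n-1 = 4:
  s[U,U] = ((-1)·(-1) + (2)·(2) + (2)·(2) + (-5)·(-5) + (2)·(2)) / 4 = 38/4 = 9.5
  s[U,V] = ((-1)·(-3.2) + (2)·(2.8) + (2)·(-0.2) + (-5)·(-0.2) + (2)·(0.8)) / 4 = 11/4 = 2.75
  s[V,V] = ((-3.2)·(-3.2) + (2.8)·(2.8) + (-0.2)·(-0.2) + (-0.2)·(-0.2) + (0.8)·(0.8)) / 4 = 18.8/4 = 4.7
  Sample standard deviations s_i = √(s[i,i]):
  s(U) = √(9.5) = 3.0822
  s(V) = √(4.7) = 2.1679

Step 3 — r_{ij} = s_{ij} / (s_i · s_j):
  r[U,U] = 1 (diagonal).
  r[U,V] = 2.75 / (3.0822 · 2.1679) = 2.75 / 6.6821 = 0.4115
  r[V,V] = 1 (diagonal).

R is symmetric with unit diagonal. Assembling:

R = [[1, 0.4115],
 [0.4115, 1]]


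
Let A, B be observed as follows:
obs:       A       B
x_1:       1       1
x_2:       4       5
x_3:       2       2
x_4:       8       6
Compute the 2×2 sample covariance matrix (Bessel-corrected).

Step 1 — column means:
  mean(A) = (1 + 4 + 2 + 8) / 4 = 15/4 = 3.75
  mean(B) = (1 + 5 + 2 + 6) / 4 = 14/4 = 3.5

Step 2 — sample covariance S[i,j] = (1/(n-1)) · Σ_k (x_{k,i} - mean_i) · (x_{k,j} - mean_j), with n-1 = 3.
  S[A,A] = ((-2.75)·(-2.75) + (0.25)·(0.25) + (-1.75)·(-1.75) + (4.25)·(4.25)) / 3 = 28.75/3 = 9.5833
  S[A,B] = ((-2.75)·(-2.5) + (0.25)·(1.5) + (-1.75)·(-1.5) + (4.25)·(2.5)) / 3 = 20.5/3 = 6.8333
  S[B,B] = ((-2.5)·(-2.5) + (1.5)·(1.5) + (-1.5)·(-1.5) + (2.5)·(2.5)) / 3 = 17/3 = 5.6667

S is symmetric (S[j,i] = S[i,j]). Assembling:

S = [[9.5833, 6.8333],
 [6.8333, 5.6667]]


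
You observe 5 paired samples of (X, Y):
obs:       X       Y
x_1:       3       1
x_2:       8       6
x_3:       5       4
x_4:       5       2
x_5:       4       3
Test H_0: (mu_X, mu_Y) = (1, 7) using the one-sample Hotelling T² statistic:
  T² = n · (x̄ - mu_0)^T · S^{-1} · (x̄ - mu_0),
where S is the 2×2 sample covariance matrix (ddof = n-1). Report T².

Step 1 — sample mean vector:
  mean(X) = (3 + 8 + 5 + 5 + 4) / 5 = 25/5 = 5
  mean(Y) = (1 + 6 + 4 + 2 + 3) / 5 = 16/5 = 3.2
  x̄ = (5, 3.2),  deviation x̄ - mu_0 = (5, 3.2) - (1, 7) = (4, -3.8).

Step 2 — sample covariance matrix, S[i,j] = (1/(n-1)) · Σ_k (x_{k,i} - mean_i) · (x_{k,j} - mean_j), divisor n-1 = 4:
  S[X,X] = ((-2)·(-2) + (3)·(3) + (0)·(0) + (0)·(0) + (-1)·(-1)) / 4 = 14/4 = 3.5
  S[X,Y] = ((-2)·(-2.2) + (3)·(2.8) + (0)·(0.8) + (0)·(-1.2) + (-1)·(-0.2)) / 4 = 13/4 = 3.25
  S[Y,Y] = ((-2.2)·(-2.2) + (2.8)·(2.8) + (0.8)·(0.8) + (-1.2)·(-1.2) + (-0.2)·(-0.2)) / 4 = 14.8/4 = 3.7
  S = [[3.5, 3.25],
 [3.25, 3.7]].

Step 3 — invert S. det(S) = 3.5·3.7 - (3.25)² = 2.3875.
  S^{-1} = (1/det) · [[d, -b], [-b, a]] = [[1.5497, -1.3613],
 [-1.3613, 1.466]].

Step 4 — quadratic form (x̄ - mu_0)^T · S^{-1} · (x̄ - mu_0):
  S^{-1} · (x̄ - mu_0) = (11.3717, -11.0157),
  (x̄ - mu_0)^T · [...] = (4)·(11.3717) + (-3.8)·(-11.0157) = 87.3466.

Step 5 — scale by n: T² = 5 · 87.3466 = 436.733.

T² ≈ 436.733


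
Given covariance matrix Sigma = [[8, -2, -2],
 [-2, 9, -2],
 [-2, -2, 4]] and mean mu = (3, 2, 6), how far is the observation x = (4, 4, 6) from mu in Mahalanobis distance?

Step 1 — centre the observation: (x - mu) = (1, 2, 0).

Step 2 — invert Sigma (cofactor / det for 3×3, or solve directly):
  Sigma^{-1} = [[0.1702, 0.0638, 0.117],
 [0.0638, 0.1489, 0.1064],
 [0.117, 0.1064, 0.3617]].

Step 3 — form the quadratic (x - mu)^T · Sigma^{-1} · (x - mu):
  Sigma^{-1} · (x - mu) = (0.2979, 0.3617, 0.3298).
  (x - mu)^T · [Sigma^{-1} · (x - mu)] = (1)·(0.2979) + (2)·(0.3617) + (0)·(0.3298) = 1.0213.

Step 4 — take square root: d = √(1.0213) ≈ 1.0106.

d(x, mu) = √(1.0213) ≈ 1.0106


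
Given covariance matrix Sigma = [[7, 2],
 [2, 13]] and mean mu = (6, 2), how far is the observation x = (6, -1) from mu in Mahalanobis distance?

Step 1 — centre the observation: (x - mu) = (0, -3).

Step 2 — invert Sigma. det(Sigma) = 7·13 - (2)² = 87.
  Sigma^{-1} = (1/det) · [[d, -b], [-b, a]] = [[0.1494, -0.023],
 [-0.023, 0.0805]].

Step 3 — form the quadratic (x - mu)^T · Sigma^{-1} · (x - mu):
  Sigma^{-1} · (x - mu) = (0.069, -0.2414).
  (x - mu)^T · [Sigma^{-1} · (x - mu)] = (0)·(0.069) + (-3)·(-0.2414) = 0.7241.

Step 4 — take square root: d = √(0.7241) ≈ 0.851.

d(x, mu) = √(0.7241) ≈ 0.851


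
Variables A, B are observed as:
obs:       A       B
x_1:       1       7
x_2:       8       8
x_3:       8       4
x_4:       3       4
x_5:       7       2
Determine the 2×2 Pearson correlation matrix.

Step 1 — column means:
  mean(A) = (1 + 8 + 8 + 3 + 7) / 5 = 27/5 = 5.4
  mean(B) = (7 + 8 + 4 + 4 + 2) / 5 = 25/5 = 5

Step 2 — sample variances and covariances s[i,j] = (1/(n-1)) · Σ_k (x_{k,i} - mean_i) · (x_{k,j} - mean_j), with n-1 = 4:
  s[A,A] = ((-4.4)·(-4.4) + (2.6)·(2.6) + (2.6)·(2.6) + (-2.4)·(-2.4) + (1.6)·(1.6)) / 4 = 41.2/4 = 10.3
  s[A,B] = ((-4.4)·(2) + (2.6)·(3) + (2.6)·(-1) + (-2.4)·(-1) + (1.6)·(-3)) / 4 = -6/4 = -1.5
  s[B,B] = ((2)·(2) + (3)·(3) + (-1)·(-1) + (-1)·(-1) + (-3)·(-3)) / 4 = 24/4 = 6
  Sample standard deviations s_i = √(s[i,i]):
  s(A) = √(10.3) = 3.2094
  s(B) = √(6) = 2.4495

Step 3 — r_{ij} = s_{ij} / (s_i · s_j):
  r[A,A] = 1 (diagonal).
  r[A,B] = -1.5 / (3.2094 · 2.4495) = -1.5 / 7.8613 = -0.1908
  r[B,B] = 1 (diagonal).

R is symmetric with unit diagonal. Assembling:

R = [[1, -0.1908],
 [-0.1908, 1]]


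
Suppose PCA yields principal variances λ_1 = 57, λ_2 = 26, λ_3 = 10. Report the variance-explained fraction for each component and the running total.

Step 1 — total variance = trace(Sigma) = Σ λ_i = 57 + 26 + 10 = 93.

Step 2 — fraction explained by component i = λ_i / Σ λ:
  PC1: 57/93 = 0.6129
  PC2: 26/93 = 0.2796
  PC3: 10/93 = 0.1075

Step 3 — cumulative fraction after k components = (λ_1 + ... + λ_k) / Σ λ:
  k = 1: 57/93 = 0.6129
  k = 2: (57 + 26)/93 = 83/93 = 0.8925
  k = 3: (57 + 26 + 10)/93 = 93/93 = 1

Summary (fraction, with percent):

explained: PC1 0.6129 (61.29%), PC2 0.2796 (27.96%), PC3 0.1075 (10.75%);  cumulative: 0.6129, 0.8925, 1


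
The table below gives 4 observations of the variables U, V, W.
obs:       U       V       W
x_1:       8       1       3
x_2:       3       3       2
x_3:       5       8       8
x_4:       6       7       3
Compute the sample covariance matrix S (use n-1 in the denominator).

Step 1 — column means:
  mean(U) = (8 + 3 + 5 + 6) / 4 = 22/4 = 5.5
  mean(V) = (1 + 3 + 8 + 7) / 4 = 19/4 = 4.75
  mean(W) = (3 + 2 + 8 + 3) / 4 = 16/4 = 4

Step 2 — sample covariance S[i,j] = (1/(n-1)) · Σ_k (x_{k,i} - mean_i) · (x_{k,j} - mean_j), with n-1 = 3.
  S[U,U] = ((2.5)·(2.5) + (-2.5)·(-2.5) + (-0.5)·(-0.5) + (0.5)·(0.5)) / 3 = 13/3 = 4.3333
  S[U,V] = ((2.5)·(-3.75) + (-2.5)·(-1.75) + (-0.5)·(3.25) + (0.5)·(2.25)) / 3 = -5.5/3 = -1.8333
  S[U,W] = ((2.5)·(-1) + (-2.5)·(-2) + (-0.5)·(4) + (0.5)·(-1)) / 3 = 0/3 = 0
  S[V,V] = ((-3.75)·(-3.75) + (-1.75)·(-1.75) + (3.25)·(3.25) + (2.25)·(2.25)) / 3 = 32.75/3 = 10.9167
  S[V,W] = ((-3.75)·(-1) + (-1.75)·(-2) + (3.25)·(4) + (2.25)·(-1)) / 3 = 18/3 = 6
  S[W,W] = ((-1)·(-1) + (-2)·(-2) + (4)·(4) + (-1)·(-1)) / 3 = 22/3 = 7.3333

S is symmetric (S[j,i] = S[i,j]). Assembling:

S = [[4.3333, -1.8333, 0],
 [-1.8333, 10.9167, 6],
 [0, 6, 7.3333]]


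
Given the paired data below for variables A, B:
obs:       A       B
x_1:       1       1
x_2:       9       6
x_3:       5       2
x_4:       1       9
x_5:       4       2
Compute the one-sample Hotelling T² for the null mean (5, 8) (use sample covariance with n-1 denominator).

Step 1 — sample mean vector:
  mean(A) = (1 + 9 + 5 + 1 + 4) / 5 = 20/5 = 4
  mean(B) = (1 + 6 + 2 + 9 + 2) / 5 = 20/5 = 4
  x̄ = (4, 4),  deviation x̄ - mu_0 = (4, 4) - (5, 8) = (-1, -4).

Step 2 — sample covariance matrix, S[i,j] = (1/(n-1)) · Σ_k (x_{k,i} - mean_i) · (x_{k,j} - mean_j), divisor n-1 = 4:
  S[A,A] = ((-3)·(-3) + (5)·(5) + (1)·(1) + (-3)·(-3) + (0)·(0)) / 4 = 44/4 = 11
  S[A,B] = ((-3)·(-3) + (5)·(2) + (1)·(-2) + (-3)·(5) + (0)·(-2)) / 4 = 2/4 = 0.5
  S[B,B] = ((-3)·(-3) + (2)·(2) + (-2)·(-2) + (5)·(5) + (-2)·(-2)) / 4 = 46/4 = 11.5
  S = [[11, 0.5],
 [0.5, 11.5]].

Step 3 — invert S. det(S) = 11·11.5 - (0.5)² = 126.25.
  S^{-1} = (1/det) · [[d, -b], [-b, a]] = [[0.0911, -0.004],
 [-0.004, 0.0871]].

Step 4 — quadratic form (x̄ - mu_0)^T · S^{-1} · (x̄ - mu_0):
  S^{-1} · (x̄ - mu_0) = (-0.0752, -0.3446),
  (x̄ - mu_0)^T · [...] = (-1)·(-0.0752) + (-4)·(-0.3446) = 1.4535.

Step 5 — scale by n: T² = 5 · 1.4535 = 7.2673.

T² ≈ 7.2673


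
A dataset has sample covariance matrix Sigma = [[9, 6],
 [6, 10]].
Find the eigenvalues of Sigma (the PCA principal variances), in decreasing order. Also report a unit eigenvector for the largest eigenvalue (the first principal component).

Step 1 — characteristic polynomial of 2×2 Sigma:
  det(Sigma - λI) = λ² - trace · λ + det = 0.
  trace = 9 + 10 = 19, det = 9·10 - (6)² = 54.
Step 2 — discriminant:
  Δ = trace² - 4·det = 361 - 216 = 145.
Step 3 — eigenvalues:
  λ = (trace ± √Δ)/2 = (19 ± 12.0416)/2,
  λ_1 = 15.5208,  λ_2 = 3.4792.

Step 4 — unit eigenvector for λ_1: solve (Sigma - λ_1 I)v = 0. First row:
  (9 - 15.5208)·v_x + (6)·v_y = 0, i.e. (-6.5208)·v_x + (6)·v_y = 0,
  so v ∝ (b, λ_1 - a) = (6, 6.5208) = u.
  ||u|| = √((6)² + (6.5208)²) = √(78.5208) ≈ 8.8612,
  v_1 = u/||u|| ≈ (0.6771, 0.7359) (||v_1|| = 1).

λ_1 = 15.5208,  λ_2 = 3.4792;  v_1 ≈ (0.6771, 0.7359)


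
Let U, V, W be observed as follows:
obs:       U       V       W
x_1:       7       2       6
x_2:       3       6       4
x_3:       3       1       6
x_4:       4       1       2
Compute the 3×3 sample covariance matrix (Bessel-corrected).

Step 1 — column means:
  mean(U) = (7 + 3 + 3 + 4) / 4 = 17/4 = 4.25
  mean(V) = (2 + 6 + 1 + 1) / 4 = 10/4 = 2.5
  mean(W) = (6 + 4 + 6 + 2) / 4 = 18/4 = 4.5

Step 2 — sample covariance S[i,j] = (1/(n-1)) · Σ_k (x_{k,i} - mean_i) · (x_{k,j} - mean_j), with n-1 = 3.
  S[U,U] = ((2.75)·(2.75) + (-1.25)·(-1.25) + (-1.25)·(-1.25) + (-0.25)·(-0.25)) / 3 = 10.75/3 = 3.5833
  S[U,V] = ((2.75)·(-0.5) + (-1.25)·(3.5) + (-1.25)·(-1.5) + (-0.25)·(-1.5)) / 3 = -3.5/3 = -1.1667
  S[U,W] = ((2.75)·(1.5) + (-1.25)·(-0.5) + (-1.25)·(1.5) + (-0.25)·(-2.5)) / 3 = 3.5/3 = 1.1667
  S[V,V] = ((-0.5)·(-0.5) + (3.5)·(3.5) + (-1.5)·(-1.5) + (-1.5)·(-1.5)) / 3 = 17/3 = 5.6667
  S[V,W] = ((-0.5)·(1.5) + (3.5)·(-0.5) + (-1.5)·(1.5) + (-1.5)·(-2.5)) / 3 = -1/3 = -0.3333
  S[W,W] = ((1.5)·(1.5) + (-0.5)·(-0.5) + (1.5)·(1.5) + (-2.5)·(-2.5)) / 3 = 11/3 = 3.6667

S is symmetric (S[j,i] = S[i,j]). Assembling:

S = [[3.5833, -1.1667, 1.1667],
 [-1.1667, 5.6667, -0.3333],
 [1.1667, -0.3333, 3.6667]]


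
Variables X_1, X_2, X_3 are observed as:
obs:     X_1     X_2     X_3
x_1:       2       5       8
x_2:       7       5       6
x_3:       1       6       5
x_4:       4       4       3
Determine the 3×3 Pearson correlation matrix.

Step 1 — column means:
  mean(X_1) = (2 + 7 + 1 + 4) / 4 = 14/4 = 3.5
  mean(X_2) = (5 + 5 + 6 + 4) / 4 = 20/4 = 5
  mean(X_3) = (8 + 6 + 5 + 3) / 4 = 22/4 = 5.5

Step 2 — sample variances and covariances s[i,j] = (1/(n-1)) · Σ_k (x_{k,i} - mean_i) · (x_{k,j} - mean_j), with n-1 = 3:
  s[X_1,X_1] = ((-1.5)·(-1.5) + (3.5)·(3.5) + (-2.5)·(-2.5) + (0.5)·(0.5)) / 3 = 21/3 = 7
  s[X_1,X_2] = ((-1.5)·(0) + (3.5)·(0) + (-2.5)·(1) + (0.5)·(-1)) / 3 = -3/3 = -1
  s[X_1,X_3] = ((-1.5)·(2.5) + (3.5)·(0.5) + (-2.5)·(-0.5) + (0.5)·(-2.5)) / 3 = -2/3 = -0.6667
  s[X_2,X_2] = ((0)·(0) + (0)·(0) + (1)·(1) + (-1)·(-1)) / 3 = 2/3 = 0.6667
  s[X_2,X_3] = ((0)·(2.5) + (0)·(0.5) + (1)·(-0.5) + (-1)·(-2.5)) / 3 = 2/3 = 0.6667
  s[X_3,X_3] = ((2.5)·(2.5) + (0.5)·(0.5) + (-0.5)·(-0.5) + (-2.5)·(-2.5)) / 3 = 13/3 = 4.3333
  Sample standard deviations s_i = √(s[i,i]):
  s(X_1) = √(7) = 2.6458
  s(X_2) = √(0.6667) = 0.8165
  s(X_3) = √(4.3333) = 2.0817

Step 3 — r_{ij} = s_{ij} / (s_i · s_j):
  r[X_1,X_1] = 1 (diagonal).
  r[X_1,X_2] = -1 / (2.6458 · 0.8165) = -1 / 2.1602 = -0.4629
  r[X_1,X_3] = -0.6667 / (2.6458 · 2.0817) = -0.6667 / 5.5076 = -0.121
  r[X_2,X_2] = 1 (diagonal).
  r[X_2,X_3] = 0.6667 / (0.8165 · 2.0817) = 0.6667 / 1.6997 = 0.3922
  r[X_3,X_3] = 1 (diagonal).

R is symmetric with unit diagonal. Assembling:

R = [[1, -0.4629, -0.121],
 [-0.4629, 1, 0.3922],
 [-0.121, 0.3922, 1]]


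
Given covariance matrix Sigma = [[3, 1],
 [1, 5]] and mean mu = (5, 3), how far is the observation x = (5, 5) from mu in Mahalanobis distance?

Step 1 — centre the observation: (x - mu) = (0, 2).

Step 2 — invert Sigma. det(Sigma) = 3·5 - (1)² = 14.
  Sigma^{-1} = (1/det) · [[d, -b], [-b, a]] = [[0.3571, -0.0714],
 [-0.0714, 0.2143]].

Step 3 — form the quadratic (x - mu)^T · Sigma^{-1} · (x - mu):
  Sigma^{-1} · (x - mu) = (-0.1429, 0.4286).
  (x - mu)^T · [Sigma^{-1} · (x - mu)] = (0)·(-0.1429) + (2)·(0.4286) = 0.8571.

Step 4 — take square root: d = √(0.8571) ≈ 0.9258.

d(x, mu) = √(0.8571) ≈ 0.9258


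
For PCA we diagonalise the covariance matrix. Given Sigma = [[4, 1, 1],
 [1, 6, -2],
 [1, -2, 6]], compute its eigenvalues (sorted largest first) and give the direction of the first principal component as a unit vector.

Step 1 — characteristic polynomial p(λ) = det(λI - Sigma) = λ³ - tr·λ² + c_1·λ - det, where tr = trace, c_1 = sum of the principal 2×2 minors, det = det(Sigma):
  tr = 4 + 6 + 6 = 16,
  c_1 = (4·6 - (1)²) + (4·6 - (1)²) + (6·6 - (-2)²) = 23 + 23 + 32 = 78,
  det = 4·(6·6 - (-2)²) - (1)·((1)·6 - (-2)·(1)) + (1)·((1)·(-2) - 6·(1)) = 4·(32) - (1)·(8) + (1)·(-8) = 112.
  So p(λ) = λ³ - 16λ² + 78λ - 112.
Step 2 — look for an integer root (rational root theorem: any rational root is an integer divisor of 112). Testing λ = 8:
  p(8) = 512 - 1024 + 624 - 112 = 0  ✓
  Dividing out (λ - 8): p(λ) = (λ - 8)(λ² - 8λ + 14).
Step 3 — remaining eigenvalues from the quadratic λ² - 8λ + 14 = 0:
  Δ = 8² - 4·14 = 64 - 56 = 8,  λ = (8 ± √8)/2 = (8 ± 2.8284)/2 ≈ 5.4142 or 2.5858.
  Sorted: λ_1 = 8,  λ_2 = 5.4142,  λ_3 = 2.5858  (check: sum = 16 = tr ✓).

Step 4 — unit eigenvector for λ_1 = 8: v spans the null space of (Sigma - λ_1 I), whose rows are
  r_1 = (-4, 1, 1),  r_2 = (1, -2, -2),  r_3 = (1, -2, -2).
  v is orthogonal to every row, so take v ∝ r_1 × r_2 = ((1)·(-2) - (1)·(-2), (1)·(1) - (-4)·(-2), (-4)·(-2) - (1)·(1)) = (0, -7, 7).
  Rescale (divide by 7; multiply by -1 so the first nonzero entry is positive): u = (0, 1, -1).
  ||u|| = √((0)² + (1)² + (-1)²) = √(2) ≈ 1.4142,  v_1 = u/||u|| ≈ (0, 0.7071, -0.7071) (||v_1|| = 1).

λ_1 = 8,  λ_2 = 5.4142,  λ_3 = 2.5858;  v_1 ≈ (0, 0.7071, -0.7071)


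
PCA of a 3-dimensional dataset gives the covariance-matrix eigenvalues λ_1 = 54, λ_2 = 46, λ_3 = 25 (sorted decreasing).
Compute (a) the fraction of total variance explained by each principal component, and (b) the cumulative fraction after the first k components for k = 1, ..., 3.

Step 1 — total variance = trace(Sigma) = Σ λ_i = 54 + 46 + 25 = 125.

Step 2 — fraction explained by component i = λ_i / Σ λ:
  PC1: 54/125 = 0.432
  PC2: 46/125 = 0.368
  PC3: 25/125 = 0.2

Step 3 — cumulative fraction after k components = (λ_1 + ... + λ_k) / Σ λ:
  k = 1: 54/125 = 0.432
  k = 2: (54 + 46)/125 = 100/125 = 0.8
  k = 3: (54 + 46 + 25)/125 = 125/125 = 1

Summary (fraction, with percent):

explained: PC1 0.432 (43.2%), PC2 0.368 (36.8%), PC3 0.2 (20%);  cumulative: 0.432, 0.8, 1


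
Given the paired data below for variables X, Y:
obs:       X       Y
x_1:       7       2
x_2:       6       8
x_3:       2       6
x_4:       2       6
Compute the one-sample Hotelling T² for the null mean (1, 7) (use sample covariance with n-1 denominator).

Step 1 — sample mean vector:
  mean(X) = (7 + 6 + 2 + 2) / 4 = 17/4 = 4.25
  mean(Y) = (2 + 8 + 6 + 6) / 4 = 22/4 = 5.5
  x̄ = (4.25, 5.5),  deviation x̄ - mu_0 = (4.25, 5.5) - (1, 7) = (3.25, -1.5).

Step 2 — sample covariance matrix, S[i,j] = (1/(n-1)) · Σ_k (x_{k,i} - mean_i) · (x_{k,j} - mean_j), divisor n-1 = 3:
  S[X,X] = ((2.75)·(2.75) + (1.75)·(1.75) + (-2.25)·(-2.25) + (-2.25)·(-2.25)) / 3 = 20.75/3 = 6.9167
  S[X,Y] = ((2.75)·(-3.5) + (1.75)·(2.5) + (-2.25)·(0.5) + (-2.25)·(0.5)) / 3 = -7.5/3 = -2.5
  S[Y,Y] = ((-3.5)·(-3.5) + (2.5)·(2.5) + (0.5)·(0.5) + (0.5)·(0.5)) / 3 = 19/3 = 6.3333
  S = [[6.9167, -2.5],
 [-2.5, 6.3333]].

Step 3 — invert S. det(S) = 6.9167·6.3333 - (-2.5)² = 37.5556.
  S^{-1} = (1/det) · [[d, -b], [-b, a]] = [[0.1686, 0.0666],
 [0.0666, 0.1842]].

Step 4 — quadratic form (x̄ - mu_0)^T · S^{-1} · (x̄ - mu_0):
  S^{-1} · (x̄ - mu_0) = (0.4482, -0.0599),
  (x̄ - mu_0)^T · [...] = (3.25)·(0.4482) + (-1.5)·(-0.0599) = 1.5466.

Step 5 — scale by n: T² = 4 · 1.5466 = 6.1864.

T² ≈ 6.1864


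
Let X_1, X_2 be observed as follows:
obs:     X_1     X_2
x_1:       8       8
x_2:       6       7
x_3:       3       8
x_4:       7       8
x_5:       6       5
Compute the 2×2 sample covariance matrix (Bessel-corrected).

Step 1 — column means:
  mean(X_1) = (8 + 6 + 3 + 7 + 6) / 5 = 30/5 = 6
  mean(X_2) = (8 + 7 + 8 + 8 + 5) / 5 = 36/5 = 7.2

Step 2 — sample covariance S[i,j] = (1/(n-1)) · Σ_k (x_{k,i} - mean_i) · (x_{k,j} - mean_j), with n-1 = 4.
  S[X_1,X_1] = ((2)·(2) + (0)·(0) + (-3)·(-3) + (1)·(1) + (0)·(0)) / 4 = 14/4 = 3.5
  S[X_1,X_2] = ((2)·(0.8) + (0)·(-0.2) + (-3)·(0.8) + (1)·(0.8) + (0)·(-2.2)) / 4 = 0/4 = 0
  S[X_2,X_2] = ((0.8)·(0.8) + (-0.2)·(-0.2) + (0.8)·(0.8) + (0.8)·(0.8) + (-2.2)·(-2.2)) / 4 = 6.8/4 = 1.7

S is symmetric (S[j,i] = S[i,j]). Assembling:

S = [[3.5, 0],
 [0, 1.7]]


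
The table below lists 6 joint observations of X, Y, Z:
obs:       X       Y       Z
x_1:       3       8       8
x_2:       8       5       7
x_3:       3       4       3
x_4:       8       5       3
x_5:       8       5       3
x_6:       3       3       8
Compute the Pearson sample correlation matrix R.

Step 1 — column means:
  mean(X) = (3 + 8 + 3 + 8 + 8 + 3) / 6 = 33/6 = 5.5
  mean(Y) = (8 + 5 + 4 + 5 + 5 + 3) / 6 = 30/6 = 5
  mean(Z) = (8 + 7 + 3 + 3 + 3 + 8) / 6 = 32/6 = 5.3333

Step 2 — sample variances and covariances s[i,j] = (1/(n-1)) · Σ_k (x_{k,i} - mean_i) · (x_{k,j} - mean_j), with n-1 = 5:
  s[X,X] = ((-2.5)·(-2.5) + (2.5)·(2.5) + (-2.5)·(-2.5) + (2.5)·(2.5) + (2.5)·(2.5) + (-2.5)·(-2.5)) / 5 = 37.5/5 = 7.5
  s[X,Y] = ((-2.5)·(3) + (2.5)·(0) + (-2.5)·(-1) + (2.5)·(0) + (2.5)·(0) + (-2.5)·(-2)) / 5 = 0/5 = 0
  s[X,Z] = ((-2.5)·(2.6667) + (2.5)·(1.6667) + (-2.5)·(-2.3333) + (2.5)·(-2.3333) + (2.5)·(-2.3333) + (-2.5)·(2.6667)) / 5 = -15/5 = -3
  s[Y,Y] = ((3)·(3) + (0)·(0) + (-1)·(-1) + (0)·(0) + (0)·(0) + (-2)·(-2)) / 5 = 14/5 = 2.8
  s[Y,Z] = ((3)·(2.6667) + (0)·(1.6667) + (-1)·(-2.3333) + (0)·(-2.3333) + (0)·(-2.3333) + (-2)·(2.6667)) / 5 = 5/5 = 1
  s[Z,Z] = ((2.6667)·(2.6667) + (1.6667)·(1.6667) + (-2.3333)·(-2.3333) + (-2.3333)·(-2.3333) + (-2.3333)·(-2.3333) + (2.6667)·(2.6667)) / 5 = 33.3333/5 = 6.6667
  Sample standard deviations s_i = √(s[i,i]):
  s(X) = √(7.5) = 2.7386
  s(Y) = √(2.8) = 1.6733
  s(Z) = √(6.6667) = 2.582

Step 3 — r_{ij} = s_{ij} / (s_i · s_j):
  r[X,X] = 1 (diagonal).
  r[X,Y] = 0 / (2.7386 · 1.6733) = 0 / 4.5826 = 0
  r[X,Z] = -3 / (2.7386 · 2.582) = -3 / 7.0711 = -0.4243
  r[Y,Y] = 1 (diagonal).
  r[Y,Z] = 1 / (1.6733 · 2.582) = 1 / 4.3205 = 0.2315
  r[Z,Z] = 1 (diagonal).

R is symmetric with unit diagonal. Assembling:

R = [[1, 0, -0.4243],
 [0, 1, 0.2315],
 [-0.4243, 0.2315, 1]]


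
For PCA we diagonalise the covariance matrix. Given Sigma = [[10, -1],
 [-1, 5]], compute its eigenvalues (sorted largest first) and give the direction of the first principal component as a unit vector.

Step 1 — characteristic polynomial of 2×2 Sigma:
  det(Sigma - λI) = λ² - trace · λ + det = 0.
  trace = 10 + 5 = 15, det = 10·5 - (-1)² = 49.
Step 2 — discriminant:
  Δ = trace² - 4·det = 225 - 196 = 29.
Step 3 — eigenvalues:
  λ = (trace ± √Δ)/2 = (15 ± 5.3852)/2,
  λ_1 = 10.1926,  λ_2 = 4.8074.

Step 4 — unit eigenvector for λ_1: solve (Sigma - λ_1 I)v = 0. First row:
  (10 - 10.1926)·v_x + (-1)·v_y = 0, i.e. (-0.1926)·v_x + (-1)·v_y = 0,
  so v ∝ (b, λ_1 - a) = (-1, 0.1926); multiply by -1 so the first entry is positive: u = (1, -0.1926).
  ||u|| = √((1)² + (-0.1926)²) = √(1.0371) ≈ 1.0184,
  v_1 = u/||u|| ≈ (0.982, -0.1891) (||v_1|| = 1).

λ_1 = 10.1926,  λ_2 = 4.8074;  v_1 ≈ (0.982, -0.1891)
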